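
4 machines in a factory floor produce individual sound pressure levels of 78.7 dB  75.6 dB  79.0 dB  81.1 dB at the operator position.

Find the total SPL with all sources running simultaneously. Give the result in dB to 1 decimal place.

Σ 10^(Lᵢ/10) = 3.187e+08.
L_total = 10·log₁₀(3.187e+08) = 85.0 dB.

85.0 dB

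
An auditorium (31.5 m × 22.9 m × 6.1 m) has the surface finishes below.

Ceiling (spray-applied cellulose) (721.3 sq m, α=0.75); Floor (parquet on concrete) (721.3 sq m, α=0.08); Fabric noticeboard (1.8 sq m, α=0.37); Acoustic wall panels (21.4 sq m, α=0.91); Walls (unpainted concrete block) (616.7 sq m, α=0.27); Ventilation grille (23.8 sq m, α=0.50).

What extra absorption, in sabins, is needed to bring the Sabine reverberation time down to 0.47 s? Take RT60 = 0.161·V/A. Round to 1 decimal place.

Equivalent absorption area: A₁ = 721.3×0.75 + 721.3×0.08 + 1.8×0.37 + 21.4×0.91 + 616.7×0.27 + 23.8×0.50 = 797.228 sq m.
Target A₂ = 0.161·4400.235/0.47 = 1507.315 sabins (V = 4400.235 m³).
Additional absorption ΔA = 1507.315 − 797.228 = 710.1 sabins.

710.1 sabins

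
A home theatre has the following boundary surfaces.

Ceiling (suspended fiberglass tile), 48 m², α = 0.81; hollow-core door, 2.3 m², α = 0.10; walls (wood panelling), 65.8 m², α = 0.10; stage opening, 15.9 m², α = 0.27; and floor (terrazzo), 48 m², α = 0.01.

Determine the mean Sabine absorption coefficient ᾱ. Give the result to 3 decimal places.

Total surface area S = 180.0 m².
Weighted sum Σ Sα = 50.463.
ᾱ = A/S = 0.280.

0.280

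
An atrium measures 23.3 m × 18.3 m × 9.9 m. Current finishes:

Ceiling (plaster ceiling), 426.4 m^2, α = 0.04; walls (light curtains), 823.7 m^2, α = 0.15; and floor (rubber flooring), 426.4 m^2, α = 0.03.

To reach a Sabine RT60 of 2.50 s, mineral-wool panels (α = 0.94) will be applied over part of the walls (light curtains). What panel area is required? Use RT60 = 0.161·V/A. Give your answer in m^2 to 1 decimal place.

Summing Sᵢαᵢ: 17.056 + 123.555 + 12.792 → A₁ = 153.403 sabins.
V = 4221.261 m³. Target absorption A₂ = 0.161 × 4221.261 / 2.50 = 271.849 sabins.
ΔA needed = 271.849 − 153.403 = 118.446 sabins.
Net gain per m^2: Δα = 0.94 − 0.15 = 0.79.
Panel area = 118.446 / 0.79 = 149.9 m^2.

149.9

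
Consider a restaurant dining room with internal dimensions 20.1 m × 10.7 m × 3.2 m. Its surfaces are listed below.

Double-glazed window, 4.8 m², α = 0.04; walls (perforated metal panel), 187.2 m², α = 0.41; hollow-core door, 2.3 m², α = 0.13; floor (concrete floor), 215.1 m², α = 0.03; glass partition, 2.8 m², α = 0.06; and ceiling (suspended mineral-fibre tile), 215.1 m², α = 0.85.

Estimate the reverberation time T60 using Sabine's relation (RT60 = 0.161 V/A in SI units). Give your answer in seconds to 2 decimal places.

0.42 seconds

Total absorption A = 4.8×0.04 + 187.2×0.41 + 2.3×0.13 + 215.1×0.03 + 2.8×0.06 + 215.1×0.85
  = 0.192 + 76.752 + 0.299 + 6.453 + 0.168 + 182.835 = 266.699 m² sabins.
V = 20.1·10.7·3.2 = 688.224 m³.
RT60 = 0.161 · V / A = 0.161 × 688.224 / 266.699 = 0.42 s.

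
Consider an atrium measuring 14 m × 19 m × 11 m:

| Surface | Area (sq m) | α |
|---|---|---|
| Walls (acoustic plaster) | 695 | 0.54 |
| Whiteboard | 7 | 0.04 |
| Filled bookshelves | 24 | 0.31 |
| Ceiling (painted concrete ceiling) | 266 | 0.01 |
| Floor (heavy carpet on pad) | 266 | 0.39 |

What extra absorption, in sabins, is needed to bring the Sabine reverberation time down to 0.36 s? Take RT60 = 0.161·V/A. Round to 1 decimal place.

Summing Sᵢαᵢ: 375.300 + 0.280 + 7.440 + 2.660 + 103.740 → A₁ = 489.420 sabins.
V = 2926 m³. Required absorption A₂ = 0.161 × 2926 / 0.36 = 1308.572 sabins.
ΔA = A₂ − A₁ = 1308.572 − 489.420 = 819.2 sabins.

819.2 sabins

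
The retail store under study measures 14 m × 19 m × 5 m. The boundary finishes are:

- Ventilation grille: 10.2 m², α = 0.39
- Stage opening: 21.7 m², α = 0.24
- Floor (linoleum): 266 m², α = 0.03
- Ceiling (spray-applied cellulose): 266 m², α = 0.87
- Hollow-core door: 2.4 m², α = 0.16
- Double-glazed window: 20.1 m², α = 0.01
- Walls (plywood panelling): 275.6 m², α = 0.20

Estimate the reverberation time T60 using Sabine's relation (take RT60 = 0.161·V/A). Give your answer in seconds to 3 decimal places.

0.704 s

Equivalent absorption area: A = 10.2*0.39 + 21.7*0.24 + 266*0.03 + 266*0.87 + 2.4*0.16 + 20.1*0.01 + 275.6*0.20 = 304.291 m².
Room volume: 1330 m³.
RT60 = 0.161 · V / A = 0.161 × 1330 / 304.291 = 0.704 s.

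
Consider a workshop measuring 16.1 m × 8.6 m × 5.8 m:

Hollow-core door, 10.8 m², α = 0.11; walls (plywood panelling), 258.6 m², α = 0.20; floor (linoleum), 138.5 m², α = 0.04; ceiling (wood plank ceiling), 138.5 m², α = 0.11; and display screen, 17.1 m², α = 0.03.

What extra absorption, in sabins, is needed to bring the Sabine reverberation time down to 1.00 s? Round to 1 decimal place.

Total absorption A₁ = 10.8·0.11 + 258.6·0.20 + 138.5·0.04 + 138.5·0.11 + 17.1·0.03
  = 1.188 + 51.720 + 5.540 + 15.235 + 0.513 = 74.196 m² sabins.
Target A₂ = 0.161·803.068/1.00 = 129.294 sabins (V = 803.068 m³).
Additional absorption ΔA = 129.294 − 74.196 = 55.1 sabins.

55.1 sabins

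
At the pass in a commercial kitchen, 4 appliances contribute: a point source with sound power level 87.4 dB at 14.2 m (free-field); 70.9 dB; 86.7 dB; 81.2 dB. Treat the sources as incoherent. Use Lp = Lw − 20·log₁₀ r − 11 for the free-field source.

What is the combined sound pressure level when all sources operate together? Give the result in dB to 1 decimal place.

87.9 dB

Source at 14.2 m: Lp = 87.4 − 20·log₁₀(14.2) − 11 = 53.4 dB.
Converting to relative power and adding: 10^(53.4/10) + 10^(70.9/10) + 10^(86.7/10) + 10^(81.2/10) = 6.121e+08.
Combined level = 10 log₁₀(6.121e+08) = 87.9 dB.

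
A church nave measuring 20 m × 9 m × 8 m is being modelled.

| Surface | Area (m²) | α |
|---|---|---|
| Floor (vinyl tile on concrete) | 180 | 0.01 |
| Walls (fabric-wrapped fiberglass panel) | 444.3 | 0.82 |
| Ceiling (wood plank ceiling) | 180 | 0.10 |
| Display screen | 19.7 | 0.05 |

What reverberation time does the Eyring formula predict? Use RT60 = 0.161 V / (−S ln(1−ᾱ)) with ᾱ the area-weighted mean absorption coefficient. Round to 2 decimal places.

0.45 seconds

S = Σ Sᵢ = 824.0 m².
Σ(Sᵢαᵢ) = 180·0.01 + 444.3·0.82 + 180·0.10 + 19.7·0.05 = 385.111.
ᾱ = 385.111 / 824.0 = 0.4674.
Eyring denominator: −S ln(1−ᾱ) = 519.107.
V = 20 × 9 × 8 = 1440 m³.
RT60 = 0.161 × 1440 / 519.107 = 0.45 s.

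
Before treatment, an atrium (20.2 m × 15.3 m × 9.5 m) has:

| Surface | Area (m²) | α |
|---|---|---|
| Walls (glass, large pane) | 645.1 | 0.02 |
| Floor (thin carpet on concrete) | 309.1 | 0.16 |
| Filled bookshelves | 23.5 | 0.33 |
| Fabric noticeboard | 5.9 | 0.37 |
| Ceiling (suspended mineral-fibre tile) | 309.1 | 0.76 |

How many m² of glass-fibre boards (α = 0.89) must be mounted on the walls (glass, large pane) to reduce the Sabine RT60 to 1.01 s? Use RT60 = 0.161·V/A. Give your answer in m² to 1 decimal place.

184.8

A₁ = Σ Sᵢαᵢ = 645.1·0.02 + 309.1·0.16 + 23.5·0.33 + 5.9·0.37 + 309.1·0.76 = 307.212 sabins.
Required A₂ = 0.161·2936.07/1.01 = 468.027 sabins.
Absorption to add: 468.027 − 307.212 = 160.815 sabins.
Net gain per m²: Δα = 0.89 − 0.02 = 0.87.
Panel area = 160.815 / 0.87 = 184.8 m².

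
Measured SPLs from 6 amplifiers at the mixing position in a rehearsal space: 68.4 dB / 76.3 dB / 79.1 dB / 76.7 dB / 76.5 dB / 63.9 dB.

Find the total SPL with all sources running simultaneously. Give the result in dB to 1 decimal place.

Converting to relative power and adding: 10^(68.4/10) + 10^(76.3/10) + 10^(79.1/10) + 10^(76.7/10) + 10^(76.5/10) + 10^(63.9/10) = 2.248e+08.
L_total = 10·log₁₀(2.248e+08) = 83.5 dB.

83.5 dB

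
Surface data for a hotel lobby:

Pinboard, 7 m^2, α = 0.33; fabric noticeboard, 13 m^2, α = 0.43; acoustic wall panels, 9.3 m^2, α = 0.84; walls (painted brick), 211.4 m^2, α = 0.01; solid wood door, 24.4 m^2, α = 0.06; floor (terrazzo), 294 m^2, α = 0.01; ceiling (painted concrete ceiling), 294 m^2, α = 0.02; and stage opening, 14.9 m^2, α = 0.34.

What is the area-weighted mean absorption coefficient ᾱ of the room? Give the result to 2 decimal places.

S = Σ Sᵢ = 7 + 13 + 9.3 + 211.4 + 24.4 + 294 + 294 + 14.9 = 868.0 m^2.
Σ(Sᵢαᵢ) = 7·0.33 + 13·0.43 + 9.3·0.84 + 211.4·0.01 + 24.4·0.06 + 294·0.01 + 294·0.02 + 14.9·0.34 = 33.176.
ᾱ = 33.176 / 868.0 = 0.04.

0.04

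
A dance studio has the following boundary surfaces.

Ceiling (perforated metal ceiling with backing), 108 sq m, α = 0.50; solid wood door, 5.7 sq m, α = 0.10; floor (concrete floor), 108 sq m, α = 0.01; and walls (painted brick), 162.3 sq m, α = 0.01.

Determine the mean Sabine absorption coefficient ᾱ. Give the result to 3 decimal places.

0.149

S = Σ Sᵢ = 108 + 5.7 + 108 + 162.3 = 384.0 sq m.
Σ(Sᵢαᵢ) = 108*0.50 + 5.7*0.10 + 108*0.01 + 162.3*0.01 = 57.273.
ᾱ = A/S = 0.149.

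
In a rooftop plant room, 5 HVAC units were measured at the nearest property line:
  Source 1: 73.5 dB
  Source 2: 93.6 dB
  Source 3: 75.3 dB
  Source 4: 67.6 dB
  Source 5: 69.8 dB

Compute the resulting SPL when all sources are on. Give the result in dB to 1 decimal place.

Σ 10^(Lᵢ/10) = 2.362e+09.
L_total = 10·log₁₀(2.362e+09) = 93.7 dB.

93.7 dB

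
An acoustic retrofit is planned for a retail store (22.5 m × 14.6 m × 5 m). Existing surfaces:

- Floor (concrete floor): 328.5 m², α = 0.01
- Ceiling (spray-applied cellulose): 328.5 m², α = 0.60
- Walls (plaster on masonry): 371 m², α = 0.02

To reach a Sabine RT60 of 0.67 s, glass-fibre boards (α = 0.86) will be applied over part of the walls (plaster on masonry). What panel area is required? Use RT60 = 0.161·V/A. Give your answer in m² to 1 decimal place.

222.5

Summing Sᵢαᵢ: 3.285 + 197.100 + 7.420 → A₁ = 207.805 sabins.
V = 1642.5 m³. Target absorption A₂ = 0.161 × 1642.5 / 0.67 = 394.690 sabins.
Absorption to add: 394.690 − 207.805 = 186.885 sabins.
Each m² of panel replacing the walls (plaster on masonry) adds (0.86 − 0.02) = 0.84 sabins.
Area = ΔA/Δα = 186.885/0.84 = 222.5 m².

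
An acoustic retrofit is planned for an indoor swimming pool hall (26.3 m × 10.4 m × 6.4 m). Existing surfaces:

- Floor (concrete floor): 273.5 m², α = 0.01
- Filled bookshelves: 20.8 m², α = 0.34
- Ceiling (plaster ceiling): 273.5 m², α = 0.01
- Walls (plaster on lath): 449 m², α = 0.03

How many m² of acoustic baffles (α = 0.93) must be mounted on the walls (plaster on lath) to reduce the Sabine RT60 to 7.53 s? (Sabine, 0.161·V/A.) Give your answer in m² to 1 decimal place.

Total absorption A₁ = 273.5·0.01 + 20.8·0.34 + 273.5·0.01 + 449·0.03
  = 2.735 + 7.072 + 2.735 + 13.470 = 26.012 m² sabins.
Required A₂ = 0.161·1750.528/7.53 = 37.428 sabins.
ΔA needed = 37.428 − 26.012 = 11.416 sabins.
Net gain per m²: Δα = 0.93 − 0.03 = 0.90.
Area = ΔA/Δα = 11.416/0.90 = 12.7 m².

12.7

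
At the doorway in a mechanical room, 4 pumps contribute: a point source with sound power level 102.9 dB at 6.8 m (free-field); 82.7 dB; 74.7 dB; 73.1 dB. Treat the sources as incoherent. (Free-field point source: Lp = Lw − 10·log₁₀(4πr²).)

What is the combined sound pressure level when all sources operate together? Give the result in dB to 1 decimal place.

Source at 6.8 m: Lp = 102.9 − 10·log₁₀(4π·6.8²) = 102.9 − 10·log₁₀(581.069) = 75.3 dB.
Sum in the linear (power) domain: Σ 10^(Lᵢ/10) = 10^(75.3/10) + 10^(82.7/10) + 10^(74.7/10) + 10^(73.1/10) = 2.7e+08.
Combined level = 10 log₁₀(2.7e+08) = 84.3 dB.

84.3 dB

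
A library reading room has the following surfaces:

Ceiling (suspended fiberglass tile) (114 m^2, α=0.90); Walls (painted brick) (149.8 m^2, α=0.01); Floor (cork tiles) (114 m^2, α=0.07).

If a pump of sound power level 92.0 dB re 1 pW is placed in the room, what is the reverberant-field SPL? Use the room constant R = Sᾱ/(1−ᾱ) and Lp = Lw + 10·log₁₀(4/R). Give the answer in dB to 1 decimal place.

Σ(Sᵢαᵢ) = 114×0.90 + 149.8×0.01 + 114×0.07 = 112.078; total area S = 377.8 m^2.
ᾱ = 112.078/377.8 = 0.2967; R = Sᾱ/(1−ᾱ) = 112.078/(1−0.2967) = 159.360 m^2.
Lp = 92.0 + 10·log₁₀(4/159.360) = 92.0 + (-16.00) = 76.0 dB.

76.0 dB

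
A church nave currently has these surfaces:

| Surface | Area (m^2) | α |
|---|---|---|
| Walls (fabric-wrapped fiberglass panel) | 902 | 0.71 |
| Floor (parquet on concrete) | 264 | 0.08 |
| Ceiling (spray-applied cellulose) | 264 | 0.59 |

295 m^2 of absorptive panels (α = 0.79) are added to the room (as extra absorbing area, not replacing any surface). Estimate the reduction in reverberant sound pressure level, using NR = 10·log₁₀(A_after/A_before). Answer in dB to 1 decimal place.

A_before = Σ Sᵢαᵢ = 902×0.71 + 264×0.08 + 264×0.59 = 817.300 sabins.
Added absorption = 295 × 0.79 = 233.050 sabins.
New total A_after = 1050.350 sabins.
NR = 10·log₁₀(1050.350/817.300) = 1.1 dB.

1.1 dB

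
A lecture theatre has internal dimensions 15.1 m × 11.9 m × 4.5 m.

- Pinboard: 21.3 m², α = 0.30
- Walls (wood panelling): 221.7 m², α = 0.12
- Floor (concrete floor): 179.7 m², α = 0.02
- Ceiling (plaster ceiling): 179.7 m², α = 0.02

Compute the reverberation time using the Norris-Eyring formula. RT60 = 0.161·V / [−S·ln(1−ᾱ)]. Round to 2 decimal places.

3.13 s

S = Σ Sᵢ = 602.4 m².
Absorption A = 21.3×0.30 + 221.7×0.12 + 179.7×0.02 + 179.7×0.02 = 40.182 sabins.
ᾱ = 40.182 / 602.4 = 0.0667.
Eyring denominator: −S ln(1−ᾱ) = 41.583.
V = 15.1 × 11.9 × 4.5 = 808.605 m³.
RT60 = 0.161 × 808.605 / 41.583 = 3.13 s.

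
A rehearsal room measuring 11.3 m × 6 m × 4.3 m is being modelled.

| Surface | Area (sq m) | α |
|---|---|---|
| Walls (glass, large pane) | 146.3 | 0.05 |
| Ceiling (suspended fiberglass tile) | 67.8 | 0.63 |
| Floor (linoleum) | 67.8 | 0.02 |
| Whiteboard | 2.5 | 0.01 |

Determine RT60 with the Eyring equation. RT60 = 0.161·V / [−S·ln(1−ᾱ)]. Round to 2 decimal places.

0.83 s

S = Σ Sᵢ = 284.4 sq m.
Absorption A = 146.3·0.05 + 67.8·0.63 + 67.8·0.02 + 2.5·0.01 = 51.410 sabins.
ᾱ = 51.410 / 284.4 = 0.1808.
−S·ln(1−ᾱ) = −284.4 × ln(1 − 0.1808) = 56.717.
V = 11.3 × 6 × 4.3 = 291.54 m³.
T = 0.161·V/[−S·ln(1−ᾱ)] = 0.161·291.54/56.717 = 0.83 s.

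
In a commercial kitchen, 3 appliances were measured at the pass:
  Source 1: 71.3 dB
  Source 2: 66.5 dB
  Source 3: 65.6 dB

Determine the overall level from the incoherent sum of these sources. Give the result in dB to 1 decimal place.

73.3 dB

Converting to relative power and adding: 10^(71.3/10) + 10^(66.5/10) + 10^(65.6/10) = 2.159e+07.
Back to dB: 10·log₁₀ Σ = 73.3 dB.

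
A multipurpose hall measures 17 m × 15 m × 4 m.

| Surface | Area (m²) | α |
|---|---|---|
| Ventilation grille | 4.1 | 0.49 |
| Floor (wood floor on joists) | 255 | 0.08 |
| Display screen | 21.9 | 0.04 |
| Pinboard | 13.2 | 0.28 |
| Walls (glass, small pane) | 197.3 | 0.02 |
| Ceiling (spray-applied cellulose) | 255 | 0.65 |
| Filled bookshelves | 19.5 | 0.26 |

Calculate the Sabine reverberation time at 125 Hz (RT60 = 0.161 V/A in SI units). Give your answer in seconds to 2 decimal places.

0.81 s

Total absorption A = 4.1·0.49 + 255·0.08 + 21.9·0.04 + 13.2·0.28 + 197.3·0.02 + 255·0.65 + 19.5·0.26
  = 2.009 + 20.400 + 0.876 + 3.696 + 3.946 + 165.750 + 5.070 = 201.747 m² sabins.
Room volume: 1020 m³.
RT60 = 0.161 · V / A = 0.161 × 1020 / 201.747 = 0.81 s.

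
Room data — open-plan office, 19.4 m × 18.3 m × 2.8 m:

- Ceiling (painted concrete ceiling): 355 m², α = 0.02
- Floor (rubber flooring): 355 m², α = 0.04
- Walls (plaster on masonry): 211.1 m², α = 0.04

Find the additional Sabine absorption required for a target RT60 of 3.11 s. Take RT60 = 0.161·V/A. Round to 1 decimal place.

A₁ = Σ Sᵢαᵢ = 355·0.02 + 355·0.04 + 211.1·0.04 = 29.744 sabins.
Target A₂ = 0.161·994.056/3.11 = 51.461 sabins (V = 994.056 m³).
Additional absorption ΔA = 51.461 − 29.744 = 21.7 sabins.

21.7 sabins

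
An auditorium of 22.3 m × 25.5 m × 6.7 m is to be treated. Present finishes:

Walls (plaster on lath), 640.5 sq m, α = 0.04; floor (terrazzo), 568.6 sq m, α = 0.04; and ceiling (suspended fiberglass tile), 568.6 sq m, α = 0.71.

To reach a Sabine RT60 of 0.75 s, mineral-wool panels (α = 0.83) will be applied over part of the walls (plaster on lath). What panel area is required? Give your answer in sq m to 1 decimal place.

463.0

Equivalent absorption area: A₁ = 640.5*0.04 + 568.6*0.04 + 568.6*0.71 = 452.070 sq m.
Required A₂ = 0.161·3809.955/0.75 = 817.870 sabins.
ΔA needed = 817.870 − 452.070 = 365.800 sabins.
Each sq m of panel replacing the walls (plaster on lath) adds (0.83 − 0.04) = 0.79 sabins.
Area = ΔA/Δα = 365.800/0.79 = 463.0 sq m.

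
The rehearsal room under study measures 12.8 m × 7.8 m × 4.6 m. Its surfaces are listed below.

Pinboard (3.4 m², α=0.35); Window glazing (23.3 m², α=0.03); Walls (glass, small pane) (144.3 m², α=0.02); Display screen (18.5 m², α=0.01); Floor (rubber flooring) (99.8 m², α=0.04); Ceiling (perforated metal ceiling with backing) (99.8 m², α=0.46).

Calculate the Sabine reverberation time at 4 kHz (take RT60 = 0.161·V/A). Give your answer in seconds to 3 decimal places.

Total absorption A = 3.4·0.35 + 23.3·0.03 + 144.3·0.02 + 18.5·0.01 + 99.8·0.04 + 99.8·0.46
  = 1.190 + 0.699 + 2.886 + 0.185 + 3.992 + 45.908 = 54.860 m² sabins.
Room volume: 459.264 m³.
Sabine: RT60 = 0.161 × 459.264 / 54.860 = 1.348 s.

1.348 seconds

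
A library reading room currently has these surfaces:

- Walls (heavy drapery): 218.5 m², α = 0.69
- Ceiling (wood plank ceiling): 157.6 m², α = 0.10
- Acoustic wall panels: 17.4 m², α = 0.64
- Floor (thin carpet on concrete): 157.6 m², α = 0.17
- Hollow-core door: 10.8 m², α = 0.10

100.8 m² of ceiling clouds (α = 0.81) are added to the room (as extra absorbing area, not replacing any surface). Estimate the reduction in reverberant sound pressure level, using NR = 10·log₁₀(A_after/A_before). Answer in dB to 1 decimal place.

1.5 dB

Equivalent absorption area: A_before = 218.5*0.69 + 157.6*0.10 + 17.4*0.64 + 157.6*0.17 + 10.8*0.10 = 205.533 m².
Added absorption = 100.8 × 0.81 = 81.648 sabins.
A_after = 205.533 + 81.648 = 287.181 sabins.
NR = 10·log₁₀(287.181/205.533) = 1.5 dB.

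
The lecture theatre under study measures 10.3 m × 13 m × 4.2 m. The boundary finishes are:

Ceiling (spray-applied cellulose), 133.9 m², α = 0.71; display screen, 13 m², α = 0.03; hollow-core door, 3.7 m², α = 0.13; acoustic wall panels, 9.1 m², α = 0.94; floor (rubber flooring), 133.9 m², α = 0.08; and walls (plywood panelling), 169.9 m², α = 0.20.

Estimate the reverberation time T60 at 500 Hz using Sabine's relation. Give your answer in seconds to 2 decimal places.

0.61 sec

Summing Sᵢαᵢ: 95.069 + 0.390 + 0.481 + 8.554 + 10.712 + 33.980 → A = 149.186 sabins.
Volume V = 10.3 × 13 × 4.2 = 562.38 m³.
Sabine: RT60 = 0.161 × 562.38 / 149.186 = 0.61 s.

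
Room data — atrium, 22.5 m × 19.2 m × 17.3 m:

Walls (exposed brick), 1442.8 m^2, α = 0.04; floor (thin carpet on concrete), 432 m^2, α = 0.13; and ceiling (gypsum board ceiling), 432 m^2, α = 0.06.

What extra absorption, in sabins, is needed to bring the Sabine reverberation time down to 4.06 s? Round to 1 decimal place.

Equivalent absorption area: A₁ = 1442.8×0.04 + 432×0.13 + 432×0.06 = 139.792 m^2.
V = 7473.6 m³. Required absorption A₂ = 0.161 × 7473.6 / 4.06 = 296.367 sabins.
Additional absorption ΔA = 296.367 − 139.792 = 156.6 sabins.

156.6 sabins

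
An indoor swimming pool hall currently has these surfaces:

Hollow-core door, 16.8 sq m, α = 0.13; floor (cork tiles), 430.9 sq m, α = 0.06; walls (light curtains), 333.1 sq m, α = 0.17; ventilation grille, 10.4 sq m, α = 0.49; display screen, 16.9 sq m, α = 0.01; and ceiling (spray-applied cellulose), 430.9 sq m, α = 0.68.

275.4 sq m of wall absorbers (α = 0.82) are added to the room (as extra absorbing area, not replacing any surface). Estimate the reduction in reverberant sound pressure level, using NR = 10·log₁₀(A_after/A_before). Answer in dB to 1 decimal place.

A_before = Σ Sᵢαᵢ = 16.8*0.13 + 430.9*0.06 + 333.1*0.17 + 10.4*0.49 + 16.9*0.01 + 430.9*0.68 = 382.942 sabins.
Added absorption = 275.4 × 0.82 = 225.828 sabins.
A_after = 382.942 + 225.828 = 608.770 sabins.
Reduction = 10 log₁₀(A_after/A_before) = 10 log₁₀(1.5897) = 2.0 dB.

2.0 dB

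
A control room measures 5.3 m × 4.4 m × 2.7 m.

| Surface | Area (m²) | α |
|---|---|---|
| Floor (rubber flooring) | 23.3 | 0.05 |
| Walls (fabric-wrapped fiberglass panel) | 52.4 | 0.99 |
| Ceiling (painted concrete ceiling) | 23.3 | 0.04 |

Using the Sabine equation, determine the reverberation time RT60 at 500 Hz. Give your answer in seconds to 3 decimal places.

0.188 seconds

A = Σ Sᵢαᵢ = 23.3×0.05 + 52.4×0.99 + 23.3×0.04 = 53.973 sabins.
Room volume: 62.964 m³.
Sabine: RT60 = 0.161 × 62.964 / 53.973 = 0.188 s.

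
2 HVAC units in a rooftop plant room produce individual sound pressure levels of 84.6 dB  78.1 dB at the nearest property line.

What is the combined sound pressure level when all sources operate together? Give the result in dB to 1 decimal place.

Σ 10^(Lᵢ/10) = 3.53e+08.
Combined level = 10 log₁₀(3.53e+08) = 85.5 dB.

85.5 dB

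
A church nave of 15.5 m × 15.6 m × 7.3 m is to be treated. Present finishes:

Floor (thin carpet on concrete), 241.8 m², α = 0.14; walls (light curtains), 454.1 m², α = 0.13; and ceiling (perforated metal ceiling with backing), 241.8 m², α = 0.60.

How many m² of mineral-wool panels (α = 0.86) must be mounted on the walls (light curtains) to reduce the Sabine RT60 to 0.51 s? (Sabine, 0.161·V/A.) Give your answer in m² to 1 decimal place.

Equivalent absorption area: A₁ = 241.8×0.14 + 454.1×0.13 + 241.8×0.60 = 237.965 m².
Required A₂ = 0.161·1765.14/0.51 = 557.230 sabins.
Absorption to add: 557.230 − 237.965 = 319.265 sabins.
Net gain per m²: Δα = 0.86 − 0.13 = 0.73.
Area = ΔA/Δα = 319.265/0.73 = 437.3 m².

437.3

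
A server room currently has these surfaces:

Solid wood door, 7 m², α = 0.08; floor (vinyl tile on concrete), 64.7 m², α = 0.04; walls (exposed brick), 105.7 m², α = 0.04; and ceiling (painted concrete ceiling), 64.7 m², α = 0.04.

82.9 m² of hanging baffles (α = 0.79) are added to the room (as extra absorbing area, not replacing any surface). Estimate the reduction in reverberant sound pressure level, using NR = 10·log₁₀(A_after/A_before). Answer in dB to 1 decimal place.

8.8 dB

Summing Sᵢαᵢ: 0.560 + 2.588 + 4.228 + 2.588 → A_before = 9.964 sabins.
Treatment contributes 82.9·0.79 = 65.491 sabins.
A_after = 9.964 + 65.491 = 75.455 sabins.
Reduction = 10 log₁₀(A_after/A_before) = 10 log₁₀(7.5728) = 8.8 dB.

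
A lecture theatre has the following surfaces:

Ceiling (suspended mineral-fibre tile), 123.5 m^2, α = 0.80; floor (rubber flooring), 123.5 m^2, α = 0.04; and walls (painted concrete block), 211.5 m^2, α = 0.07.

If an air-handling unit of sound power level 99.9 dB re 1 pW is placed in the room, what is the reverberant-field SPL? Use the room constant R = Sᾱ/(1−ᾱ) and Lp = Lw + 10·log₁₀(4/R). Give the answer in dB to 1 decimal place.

A = 118.545 sabins; S = 458.5 m^2.
ᾱ = 0.2585, so room constant R = A/(1−ᾱ) = 159.872 m^2.
Lp = 99.9 + 10·log₁₀(4/159.872) = 99.9 + (-16.02) = 83.9 dB.

83.9 dB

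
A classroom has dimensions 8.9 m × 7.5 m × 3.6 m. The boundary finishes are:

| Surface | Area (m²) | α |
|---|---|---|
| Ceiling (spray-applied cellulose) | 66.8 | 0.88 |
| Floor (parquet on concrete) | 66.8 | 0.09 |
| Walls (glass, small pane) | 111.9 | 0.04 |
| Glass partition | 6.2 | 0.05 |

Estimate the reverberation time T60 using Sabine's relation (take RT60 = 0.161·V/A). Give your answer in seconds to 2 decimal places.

Total absorption A = 66.8×0.88 + 66.8×0.09 + 111.9×0.04 + 6.2×0.05
  = 58.784 + 6.012 + 4.476 + 0.310 = 69.582 m² sabins.
Volume V = 8.9 × 7.5 × 3.6 = 240.3 m³.
RT60 = 0.161 · V / A = 0.161 × 240.3 / 69.582 = 0.56 s.

0.56 s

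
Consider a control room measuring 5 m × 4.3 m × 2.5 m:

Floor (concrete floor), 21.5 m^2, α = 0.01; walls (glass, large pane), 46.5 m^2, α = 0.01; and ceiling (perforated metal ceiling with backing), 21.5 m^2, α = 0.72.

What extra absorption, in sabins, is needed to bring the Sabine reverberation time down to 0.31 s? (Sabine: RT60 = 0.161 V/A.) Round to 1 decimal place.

Summing Sᵢαᵢ: 0.215 + 0.465 + 15.480 → A₁ = 16.160 sabins.
V = 53.75 m³. Required absorption A₂ = 0.161 × 53.75 / 0.31 = 27.915 sabins.
ΔA = A₂ − A₁ = 27.915 − 16.160 = 11.8 sabins.

11.8 sabins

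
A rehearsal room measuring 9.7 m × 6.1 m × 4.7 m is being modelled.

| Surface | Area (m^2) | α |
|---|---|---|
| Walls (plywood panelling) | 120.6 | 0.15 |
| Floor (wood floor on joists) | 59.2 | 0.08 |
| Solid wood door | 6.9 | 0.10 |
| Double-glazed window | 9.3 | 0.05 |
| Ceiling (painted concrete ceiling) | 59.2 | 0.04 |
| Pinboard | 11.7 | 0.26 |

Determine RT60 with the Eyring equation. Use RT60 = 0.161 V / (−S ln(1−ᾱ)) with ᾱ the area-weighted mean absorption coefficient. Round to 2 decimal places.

1.44 s

Total surface area S = 120.6 + 59.2 + 6.9 + 9.3 + 59.2 + 11.7 = 266.9 m^2.
Absorption A = 120.6·0.15 + 59.2·0.08 + 6.9·0.10 + 9.3·0.05 + 59.2·0.04 + 11.7·0.26 = 29.391 sabins.
ᾱ = 29.391 / 266.9 = 0.1101.
Eyring denominator: −S ln(1−ᾱ) = 31.133.
V = 9.7 × 6.1 × 4.7 = 278.099 m³.
T = 0.161·V/[−S·ln(1−ᾱ)] = 0.161·278.099/31.133 = 1.44 s.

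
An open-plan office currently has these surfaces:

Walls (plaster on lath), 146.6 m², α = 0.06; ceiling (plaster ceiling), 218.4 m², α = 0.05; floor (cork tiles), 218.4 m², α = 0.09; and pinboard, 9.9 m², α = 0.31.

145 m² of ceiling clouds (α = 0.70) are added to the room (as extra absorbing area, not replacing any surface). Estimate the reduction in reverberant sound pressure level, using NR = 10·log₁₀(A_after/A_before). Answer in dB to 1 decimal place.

5.3 dB

Equivalent absorption area: A_before = 146.6*0.06 + 218.4*0.05 + 218.4*0.09 + 9.9*0.31 = 42.441 m².
Treatment contributes 145·0.70 = 101.500 sabins.
A_after = 42.441 + 101.500 = 143.941 sabins.
NR = 10·log₁₀(143.941/42.441) = 5.3 dB.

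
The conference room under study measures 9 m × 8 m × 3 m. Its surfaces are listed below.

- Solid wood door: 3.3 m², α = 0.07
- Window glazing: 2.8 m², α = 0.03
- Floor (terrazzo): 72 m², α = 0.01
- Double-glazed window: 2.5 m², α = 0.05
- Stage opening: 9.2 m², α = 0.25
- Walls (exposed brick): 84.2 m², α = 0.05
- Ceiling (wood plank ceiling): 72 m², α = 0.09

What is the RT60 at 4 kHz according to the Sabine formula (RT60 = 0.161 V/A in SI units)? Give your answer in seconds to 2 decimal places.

2.46 s

Total absorption A = 3.3×0.07 + 2.8×0.03 + 72×0.01 + 2.5×0.05 + 9.2×0.25 + 84.2×0.05 + 72×0.09
  = 0.231 + 0.084 + 0.720 + 0.125 + 2.300 + 4.210 + 6.480 = 14.150 m² sabins.
Volume V = 9 × 8 × 3 = 216 m³.
RT60 = 0.161 · V / A = 0.161 × 216 / 14.150 = 2.46 s.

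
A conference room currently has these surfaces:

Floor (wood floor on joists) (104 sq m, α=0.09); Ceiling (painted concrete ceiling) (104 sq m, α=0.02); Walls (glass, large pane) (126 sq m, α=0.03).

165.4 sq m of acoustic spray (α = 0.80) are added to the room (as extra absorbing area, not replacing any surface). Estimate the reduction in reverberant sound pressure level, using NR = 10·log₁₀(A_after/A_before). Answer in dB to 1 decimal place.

9.9 dB

Total absorption A_before = 104·0.09 + 104·0.02 + 126·0.03
  = 9.360 + 2.080 + 3.780 = 15.220 sq m sabins.
Treatment contributes 165.4·0.80 = 132.320 sabins.
A_after = 15.220 + 132.320 = 147.540 sabins.
Reduction = 10 log₁₀(A_after/A_before) = 10 log₁₀(9.6938) = 9.9 dB.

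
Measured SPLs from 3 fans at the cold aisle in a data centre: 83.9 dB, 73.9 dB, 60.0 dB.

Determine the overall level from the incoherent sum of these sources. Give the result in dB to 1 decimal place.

84.3 dB

Σ 10^(Lᵢ/10) = 2.71e+08.
Back to dB: 10·log₁₀ Σ = 84.3 dB.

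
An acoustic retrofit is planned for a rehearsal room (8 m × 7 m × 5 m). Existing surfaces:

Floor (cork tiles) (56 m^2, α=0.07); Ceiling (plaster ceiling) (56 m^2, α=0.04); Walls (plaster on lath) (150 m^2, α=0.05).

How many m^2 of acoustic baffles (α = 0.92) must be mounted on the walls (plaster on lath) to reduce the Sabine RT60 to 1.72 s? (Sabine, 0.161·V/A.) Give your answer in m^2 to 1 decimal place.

14.4

A₁ = Σ Sᵢαᵢ = 56×0.07 + 56×0.04 + 150×0.05 = 13.660 sabins.
Required A₂ = 0.161·280/1.72 = 26.209 sabins.
ΔA needed = 26.209 − 13.660 = 12.549 sabins.
Net gain per m^2: Δα = 0.92 − 0.05 = 0.87.
Panel area = 12.549 / 0.87 = 14.4 m^2.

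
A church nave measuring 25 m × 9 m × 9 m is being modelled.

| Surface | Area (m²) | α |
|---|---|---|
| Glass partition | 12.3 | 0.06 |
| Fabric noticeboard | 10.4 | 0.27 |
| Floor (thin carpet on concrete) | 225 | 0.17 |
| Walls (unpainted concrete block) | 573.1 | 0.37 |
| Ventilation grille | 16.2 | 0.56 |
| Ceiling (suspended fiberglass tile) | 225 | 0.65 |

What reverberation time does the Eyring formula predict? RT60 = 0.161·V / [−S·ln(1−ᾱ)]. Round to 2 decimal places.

S = Σ Sᵢ = 1062.0 m².
Σ(Sᵢαᵢ) = 12.3×0.06 + 10.4×0.27 + 225×0.17 + 573.1×0.37 + 16.2×0.56 + 225×0.65 = 409.165.
Mean coefficient ᾱ = A/S = 0.3853.
−S·ln(1−ᾱ) = −1062.0 × ln(1 − 0.3853) = 516.791.
V = 25 × 9 × 9 = 2025 m³.
T = 0.161·V/[−S·ln(1−ᾱ)] = 0.161·2025/516.791 = 0.63 s.

0.63 seconds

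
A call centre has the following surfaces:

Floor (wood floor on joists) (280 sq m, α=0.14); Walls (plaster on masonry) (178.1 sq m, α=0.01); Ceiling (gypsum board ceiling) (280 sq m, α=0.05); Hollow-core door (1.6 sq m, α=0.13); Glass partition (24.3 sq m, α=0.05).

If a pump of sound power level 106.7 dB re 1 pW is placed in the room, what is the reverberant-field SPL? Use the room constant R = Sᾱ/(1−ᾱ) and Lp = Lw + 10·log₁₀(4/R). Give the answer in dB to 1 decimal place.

94.9 dB

Σ(Sᵢαᵢ) = 280·0.14 + 178.1·0.01 + 280·0.05 + 1.6·0.13 + 24.3·0.05 = 56.404; total area S = 764.0 sq m.
ᾱ = 56.404/764.0 = 0.0738; R = Sᾱ/(1−ᾱ) = 56.404/(1−0.0738) = 60.898 sq m.
Lp = 106.7 + 10·log₁₀(4/60.898) = 106.7 + (-11.83) = 94.9 dB.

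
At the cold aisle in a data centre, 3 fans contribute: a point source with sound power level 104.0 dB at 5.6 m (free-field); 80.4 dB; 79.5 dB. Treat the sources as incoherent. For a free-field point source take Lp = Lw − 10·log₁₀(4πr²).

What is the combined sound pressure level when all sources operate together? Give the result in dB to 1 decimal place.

84.2 dB

Source at 5.6 m: Lp = 104.0 − 10·log₁₀(4π·5.6²) = 104.0 − 10·log₁₀(394.081) = 78.0 dB.
Converting to relative power and adding: 10^(78.0/10) + 10^(80.4/10) + 10^(79.5/10) = 2.619e+08.
Back to dB: 10·log₁₀ Σ = 84.2 dB.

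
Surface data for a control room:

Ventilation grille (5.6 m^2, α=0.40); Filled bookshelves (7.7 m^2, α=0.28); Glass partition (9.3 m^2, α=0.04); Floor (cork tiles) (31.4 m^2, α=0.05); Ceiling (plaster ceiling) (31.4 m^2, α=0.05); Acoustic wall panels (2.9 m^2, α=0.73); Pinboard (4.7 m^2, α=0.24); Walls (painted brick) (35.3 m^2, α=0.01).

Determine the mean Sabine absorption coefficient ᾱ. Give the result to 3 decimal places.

0.090

Total surface area S = 128.3 m^2.
Weighted sum Σ Sα = 11.506.
ᾱ = 11.506 / 128.3 = 0.090.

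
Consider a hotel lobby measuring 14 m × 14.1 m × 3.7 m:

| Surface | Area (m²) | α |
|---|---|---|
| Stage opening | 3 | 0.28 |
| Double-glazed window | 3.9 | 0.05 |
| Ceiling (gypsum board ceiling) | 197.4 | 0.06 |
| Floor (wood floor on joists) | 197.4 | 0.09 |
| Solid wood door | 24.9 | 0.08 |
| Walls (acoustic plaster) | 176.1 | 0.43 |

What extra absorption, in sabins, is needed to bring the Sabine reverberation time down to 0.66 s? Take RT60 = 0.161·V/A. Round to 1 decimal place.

69.8 sabins

Equivalent absorption area: A₁ = 3×0.28 + 3.9×0.05 + 197.4×0.06 + 197.4×0.09 + 24.9×0.08 + 176.1×0.43 = 108.360 m².
V = 730.38 m³. Required absorption A₂ = 0.161 × 730.38 / 0.66 = 178.168 sabins.
Additional absorption ΔA = 178.168 − 108.360 = 69.8 sabins.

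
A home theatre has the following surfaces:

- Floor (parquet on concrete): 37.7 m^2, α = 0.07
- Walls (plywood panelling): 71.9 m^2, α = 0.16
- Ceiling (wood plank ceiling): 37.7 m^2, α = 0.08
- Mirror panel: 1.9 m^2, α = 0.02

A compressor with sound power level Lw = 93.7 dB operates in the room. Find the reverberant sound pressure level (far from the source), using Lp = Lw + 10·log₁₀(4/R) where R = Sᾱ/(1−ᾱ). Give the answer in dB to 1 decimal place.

86.8 dB

A = 17.197 sabins; S = 149.2 m^2.
ᾱ = 17.197/149.2 = 0.1153; R = Sᾱ/(1−ᾱ) = 17.197/(1−0.1153) = 19.438 m^2.
Lp = 93.7 + 10·log₁₀(4/19.438) = 93.7 + (-6.87) = 86.8 dB.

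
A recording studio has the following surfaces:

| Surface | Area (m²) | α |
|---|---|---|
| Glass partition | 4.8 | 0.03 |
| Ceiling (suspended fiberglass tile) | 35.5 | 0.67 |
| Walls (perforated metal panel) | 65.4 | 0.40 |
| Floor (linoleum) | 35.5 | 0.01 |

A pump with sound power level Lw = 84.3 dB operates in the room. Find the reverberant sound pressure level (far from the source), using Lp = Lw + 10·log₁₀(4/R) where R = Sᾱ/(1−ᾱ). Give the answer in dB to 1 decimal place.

71.4 dB

A = 50.444 sabins; S = 141.2 m².
ᾱ = 50.444/141.2 = 0.3573; R = Sᾱ/(1−ᾱ) = 50.444/(1−0.3573) = 78.488 m².
Lp = Lw + 10 log₁₀(4/R) = 84.3 -12.93 = 71.4 dB.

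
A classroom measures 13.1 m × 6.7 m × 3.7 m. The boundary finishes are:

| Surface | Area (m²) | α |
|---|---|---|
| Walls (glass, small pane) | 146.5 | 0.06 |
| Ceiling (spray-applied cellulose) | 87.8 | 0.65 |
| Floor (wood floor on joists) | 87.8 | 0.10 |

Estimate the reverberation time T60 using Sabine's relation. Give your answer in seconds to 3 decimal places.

0.700 s

Equivalent absorption area: A = 146.5×0.06 + 87.8×0.65 + 87.8×0.10 = 74.640 m².
V = 13.1·6.7·3.7 = 324.749 m³.
Sabine: RT60 = 0.161 × 324.749 / 74.640 = 0.700 s.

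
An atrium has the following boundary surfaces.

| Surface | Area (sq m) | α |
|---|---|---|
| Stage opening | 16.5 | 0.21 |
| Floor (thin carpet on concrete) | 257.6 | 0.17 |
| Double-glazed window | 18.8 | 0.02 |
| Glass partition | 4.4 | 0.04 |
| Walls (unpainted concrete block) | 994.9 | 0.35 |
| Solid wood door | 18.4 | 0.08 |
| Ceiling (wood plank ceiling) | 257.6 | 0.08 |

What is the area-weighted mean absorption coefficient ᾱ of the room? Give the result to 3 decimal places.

0.267

S = Σ Sᵢ = 16.5 + 257.6 + 18.8 + 4.4 + 994.9 + 18.4 + 257.6 = 1568.2 sq m.
A = 16.5·0.21 + 257.6·0.17 + 18.8·0.02 + 4.4·0.04 + 994.9·0.35 + 18.4·0.08 + 257.6·0.08 = 418.104 sabins.
ᾱ = 418.104 / 1568.2 = 0.267.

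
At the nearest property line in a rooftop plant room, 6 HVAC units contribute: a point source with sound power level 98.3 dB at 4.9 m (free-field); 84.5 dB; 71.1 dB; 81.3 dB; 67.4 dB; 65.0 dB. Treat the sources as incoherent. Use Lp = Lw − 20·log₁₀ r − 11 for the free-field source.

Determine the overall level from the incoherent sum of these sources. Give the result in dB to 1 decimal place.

Source at 4.9 m: Lp = 98.3 − 20·log₁₀(4.9) − 11 = 73.5 dB.
Σ 10^(Lᵢ/10) = 4.607e+08.
Back to dB: 10·log₁₀ Σ = 86.6 dB.

86.6 dB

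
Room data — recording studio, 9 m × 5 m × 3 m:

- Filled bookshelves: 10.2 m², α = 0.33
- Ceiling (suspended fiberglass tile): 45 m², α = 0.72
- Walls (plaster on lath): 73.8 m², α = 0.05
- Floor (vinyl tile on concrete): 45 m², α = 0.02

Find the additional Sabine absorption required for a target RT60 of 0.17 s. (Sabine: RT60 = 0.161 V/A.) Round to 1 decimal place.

Summing Sᵢαᵢ: 3.366 + 32.400 + 3.690 + 0.900 → A₁ = 40.356 sabins.
Target A₂ = 0.161·135/0.17 = 127.853 sabins (V = 135 m³).
Additional absorption ΔA = 127.853 − 40.356 = 87.5 sabins.

87.5 sabins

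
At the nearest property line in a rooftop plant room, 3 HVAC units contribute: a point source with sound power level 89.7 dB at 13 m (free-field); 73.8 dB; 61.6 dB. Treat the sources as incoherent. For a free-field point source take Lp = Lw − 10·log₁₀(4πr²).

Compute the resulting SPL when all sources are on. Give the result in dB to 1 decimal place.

Source at 13 m: Lp = 89.7 − 10·log₁₀(4π·13²) = 89.7 − 10·log₁₀(2123.717) = 56.4 dB.
Σ 10^(Lᵢ/10) = 2.587e+07.
Combined level = 10 log₁₀(2.587e+07) = 74.1 dB.

74.1 dB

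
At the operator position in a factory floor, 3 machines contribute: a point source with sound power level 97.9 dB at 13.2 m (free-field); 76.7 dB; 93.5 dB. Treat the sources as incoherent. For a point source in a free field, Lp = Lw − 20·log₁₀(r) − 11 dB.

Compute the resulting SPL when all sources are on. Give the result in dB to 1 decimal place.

93.6 dB

Source at 13.2 m: Lp = 97.9 − 20·log₁₀(13.2) − 11 = 64.5 dB.
Converting to relative power and adding: 10^(64.5/10) + 10^(76.7/10) + 10^(93.5/10) = 2.288e+09.
L_total = 10·log₁₀(2.288e+09) = 93.6 dB.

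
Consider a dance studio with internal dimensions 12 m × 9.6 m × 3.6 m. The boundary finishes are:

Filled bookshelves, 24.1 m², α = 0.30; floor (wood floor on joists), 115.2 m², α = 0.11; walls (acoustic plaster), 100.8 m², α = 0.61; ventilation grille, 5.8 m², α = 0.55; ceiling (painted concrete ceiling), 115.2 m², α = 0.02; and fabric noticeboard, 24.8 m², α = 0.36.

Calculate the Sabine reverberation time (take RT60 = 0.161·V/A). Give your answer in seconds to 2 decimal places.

0.70 seconds

Summing Sᵢαᵢ: 7.230 + 12.672 + 61.488 + 3.190 + 2.304 + 8.928 → A = 95.812 sabins.
V = 12·9.6·3.6 = 414.72 m³.
T = 0.161 V/A = 0.161·414.72/95.812 = 0.70 s.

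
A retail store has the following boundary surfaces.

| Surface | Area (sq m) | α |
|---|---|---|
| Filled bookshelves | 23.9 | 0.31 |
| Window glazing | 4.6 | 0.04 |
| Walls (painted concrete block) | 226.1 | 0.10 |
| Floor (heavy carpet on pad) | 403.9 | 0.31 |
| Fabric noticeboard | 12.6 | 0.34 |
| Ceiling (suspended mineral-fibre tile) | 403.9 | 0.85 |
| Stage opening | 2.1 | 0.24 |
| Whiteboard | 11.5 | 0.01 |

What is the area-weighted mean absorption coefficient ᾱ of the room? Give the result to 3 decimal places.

S = Σ Sᵢ = 23.9 + 4.6 + 226.1 + 403.9 + 12.6 + 403.9 + 2.1 + 11.5 = 1088.6 sq m.
Weighted sum Σ Sα = 503.630.
ᾱ = A/S = 0.463.

0.463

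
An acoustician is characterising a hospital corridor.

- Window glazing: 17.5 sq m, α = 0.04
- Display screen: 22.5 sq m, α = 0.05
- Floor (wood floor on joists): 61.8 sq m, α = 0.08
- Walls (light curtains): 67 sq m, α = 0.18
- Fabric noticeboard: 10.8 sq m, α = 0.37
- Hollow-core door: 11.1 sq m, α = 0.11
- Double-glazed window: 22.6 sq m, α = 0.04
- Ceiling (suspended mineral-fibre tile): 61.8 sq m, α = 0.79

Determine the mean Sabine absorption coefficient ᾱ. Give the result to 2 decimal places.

0.27

S = Σ Sᵢ = 17.5 + 22.5 + 61.8 + 67 + 10.8 + 11.1 + 22.6 + 61.8 = 275.1 sq m.
Σ(Sᵢαᵢ) = 17.5·0.04 + 22.5·0.05 + 61.8·0.08 + 67·0.18 + 10.8·0.37 + 11.1·0.11 + 22.6·0.04 + 61.8·0.79 = 73.772.
ᾱ = A/S = 0.27.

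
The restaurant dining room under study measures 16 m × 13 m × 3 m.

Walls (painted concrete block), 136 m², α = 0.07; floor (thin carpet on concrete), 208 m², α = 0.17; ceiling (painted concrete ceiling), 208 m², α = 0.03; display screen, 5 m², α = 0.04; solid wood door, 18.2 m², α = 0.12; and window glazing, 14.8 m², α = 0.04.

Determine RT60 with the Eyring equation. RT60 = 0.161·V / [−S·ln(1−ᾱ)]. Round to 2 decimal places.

1.77 s

Total surface area S = 136 + 208 + 208 + 5 + 18.2 + 14.8 = 590.0 m².
Σ(Sᵢαᵢ) = 136·0.07 + 208·0.17 + 208·0.03 + 5·0.04 + 18.2·0.12 + 14.8·0.04 = 54.096.
Mean coefficient ᾱ = A/S = 0.0917.
−S·ln(1−ᾱ) = −590.0 × ln(1 − 0.0917) = 56.747.
V = 16 × 13 × 3 = 624 m³.
RT60 = 0.161 × 624 / 56.747 = 1.77 s.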